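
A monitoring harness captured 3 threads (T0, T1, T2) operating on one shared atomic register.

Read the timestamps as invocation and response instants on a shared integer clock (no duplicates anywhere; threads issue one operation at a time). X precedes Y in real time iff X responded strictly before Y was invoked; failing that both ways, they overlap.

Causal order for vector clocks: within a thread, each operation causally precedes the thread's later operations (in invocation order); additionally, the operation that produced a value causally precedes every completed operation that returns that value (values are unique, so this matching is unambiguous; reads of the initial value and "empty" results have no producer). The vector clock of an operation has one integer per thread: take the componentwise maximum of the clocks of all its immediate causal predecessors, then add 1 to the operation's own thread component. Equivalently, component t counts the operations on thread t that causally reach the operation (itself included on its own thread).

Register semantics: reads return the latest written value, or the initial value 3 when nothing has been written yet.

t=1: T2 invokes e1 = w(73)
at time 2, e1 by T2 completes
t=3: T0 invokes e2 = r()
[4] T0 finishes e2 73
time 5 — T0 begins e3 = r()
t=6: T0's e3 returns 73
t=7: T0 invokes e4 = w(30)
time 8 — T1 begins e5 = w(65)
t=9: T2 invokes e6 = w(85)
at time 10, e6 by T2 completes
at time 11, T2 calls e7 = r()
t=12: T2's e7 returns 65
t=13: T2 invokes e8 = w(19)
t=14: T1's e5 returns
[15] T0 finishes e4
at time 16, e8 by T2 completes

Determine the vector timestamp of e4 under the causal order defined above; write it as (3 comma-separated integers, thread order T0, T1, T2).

root op e1, invoked 1: fresh clock plus T2's own tick → (0, 0, 1)
root op e5, invoked 8: fresh clock plus T1's own tick → (0, 1, 0)
e6, invoked 9, takes VC(e1)=(0, 0, 1) under max, adds 1 for T2 → (0, 0, 2)
e2, invoked 3, takes VC(e1)=(0, 0, 1) under max, adds 1 for T0 → (1, 0, 1)
e3, invoked 5, takes VC(e1)=(0, 0, 1), VC(e2)=(1, 0, 1) under max, adds 1 for T0 → (2, 0, 1)
e7, invoked 11, takes VC(e5)=(0, 1, 0), VC(e6)=(0, 0, 2) under max, adds 1 for T2 → (0, 1, 3)
e4, invoked 7, takes VC(e3)=(2, 0, 1) under max, adds 1 for T0 → (3, 0, 1)
e8, invoked 13, takes VC(e7)=(0, 1, 3) under max, adds 1 for T2 → (0, 1, 4)
target: VC(e4) = (3, 0, 1)

(3, 0, 1)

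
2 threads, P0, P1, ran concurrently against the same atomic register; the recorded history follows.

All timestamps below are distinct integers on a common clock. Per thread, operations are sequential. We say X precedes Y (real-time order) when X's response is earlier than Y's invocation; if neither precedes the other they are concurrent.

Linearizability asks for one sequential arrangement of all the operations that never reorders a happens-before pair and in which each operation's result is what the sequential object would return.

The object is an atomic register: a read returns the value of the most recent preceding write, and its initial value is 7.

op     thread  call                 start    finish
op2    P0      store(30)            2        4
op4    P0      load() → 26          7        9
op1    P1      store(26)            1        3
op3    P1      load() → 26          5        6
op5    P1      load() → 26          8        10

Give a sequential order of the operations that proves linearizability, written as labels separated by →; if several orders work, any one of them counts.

step 1: op2 store(30) — value 30
step 2: op1 store(26) — value 26
step 3: op3 load() → 26 — value 26
step 4: op4 load() → 26 — value 26
step 5: op5 load() → 26 — value 26

op2 → op1 → op3 → op4 → op5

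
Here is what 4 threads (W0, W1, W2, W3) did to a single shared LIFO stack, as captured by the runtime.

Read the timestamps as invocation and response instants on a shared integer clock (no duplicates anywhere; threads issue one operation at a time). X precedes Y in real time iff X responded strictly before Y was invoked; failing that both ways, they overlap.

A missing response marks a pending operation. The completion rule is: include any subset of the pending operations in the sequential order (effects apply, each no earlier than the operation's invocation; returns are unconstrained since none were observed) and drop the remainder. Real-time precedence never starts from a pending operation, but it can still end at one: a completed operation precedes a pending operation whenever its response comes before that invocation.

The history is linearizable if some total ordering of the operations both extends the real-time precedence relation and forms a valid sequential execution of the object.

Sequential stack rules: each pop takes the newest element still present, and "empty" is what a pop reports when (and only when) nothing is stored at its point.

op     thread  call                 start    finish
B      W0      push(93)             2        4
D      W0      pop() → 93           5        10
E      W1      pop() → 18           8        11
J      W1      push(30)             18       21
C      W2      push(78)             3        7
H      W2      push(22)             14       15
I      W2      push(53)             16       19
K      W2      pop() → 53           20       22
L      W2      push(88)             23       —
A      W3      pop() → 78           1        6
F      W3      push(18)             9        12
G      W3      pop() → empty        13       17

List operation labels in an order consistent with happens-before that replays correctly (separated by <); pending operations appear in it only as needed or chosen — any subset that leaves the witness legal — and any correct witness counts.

B < C < A < D < F < E < G < H < I < K < J

step 1: B push(93) — stack <93>
step 2: C push(78) — stack <93,78>
step 3: A pop() → 78 — stack <93>
step 4: D pop() → 93 — stack <>
step 5: F push(18) — stack <18>
step 6: E pop() → 18 — stack <>
step 7: G pop() → empty — stack <>
step 8: H push(22) — stack <22>
step 9: I push(53) — stack <22,53>
step 10: K pop() → 53 — stack <22>
step 11: J push(30) — stack <22,30>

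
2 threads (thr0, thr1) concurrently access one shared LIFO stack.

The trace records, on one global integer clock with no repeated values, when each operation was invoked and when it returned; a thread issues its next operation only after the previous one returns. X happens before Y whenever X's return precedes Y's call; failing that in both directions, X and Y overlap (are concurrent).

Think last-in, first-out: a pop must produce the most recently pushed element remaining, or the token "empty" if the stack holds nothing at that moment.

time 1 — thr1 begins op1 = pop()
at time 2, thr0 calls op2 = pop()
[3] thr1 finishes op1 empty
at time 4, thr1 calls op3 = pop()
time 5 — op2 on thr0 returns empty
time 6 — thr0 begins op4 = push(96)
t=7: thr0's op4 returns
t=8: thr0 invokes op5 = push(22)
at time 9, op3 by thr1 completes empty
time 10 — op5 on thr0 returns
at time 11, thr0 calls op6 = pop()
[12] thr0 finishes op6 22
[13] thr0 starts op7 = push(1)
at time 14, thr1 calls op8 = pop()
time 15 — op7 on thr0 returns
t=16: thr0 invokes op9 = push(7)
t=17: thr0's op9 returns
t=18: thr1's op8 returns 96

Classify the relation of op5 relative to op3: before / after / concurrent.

op5 spans [8,10], op3 spans [4,9]
the intervals overlap in both directions

concurrent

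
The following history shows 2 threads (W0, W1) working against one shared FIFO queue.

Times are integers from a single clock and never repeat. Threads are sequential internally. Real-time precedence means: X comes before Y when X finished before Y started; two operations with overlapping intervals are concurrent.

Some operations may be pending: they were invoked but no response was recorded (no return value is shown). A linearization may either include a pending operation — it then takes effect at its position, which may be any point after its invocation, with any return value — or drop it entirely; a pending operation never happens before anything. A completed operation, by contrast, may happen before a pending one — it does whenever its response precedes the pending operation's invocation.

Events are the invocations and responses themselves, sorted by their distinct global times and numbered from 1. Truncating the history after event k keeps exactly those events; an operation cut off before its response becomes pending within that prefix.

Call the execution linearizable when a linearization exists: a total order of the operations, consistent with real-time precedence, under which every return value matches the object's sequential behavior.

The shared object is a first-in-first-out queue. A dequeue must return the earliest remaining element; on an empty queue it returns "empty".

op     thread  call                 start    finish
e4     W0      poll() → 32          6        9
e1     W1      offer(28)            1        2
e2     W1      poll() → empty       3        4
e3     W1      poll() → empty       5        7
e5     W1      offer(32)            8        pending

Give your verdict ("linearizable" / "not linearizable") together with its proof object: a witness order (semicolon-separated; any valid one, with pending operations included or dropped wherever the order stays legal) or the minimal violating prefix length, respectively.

cut after 3 events: linearizable; cut after 4 events (e2 responds, time 4): not linearizable
the sole real-time-consistent order of 2 completed operations fails the FIFO queue replay
sample order e1, e2 stalls at step 2 — e2 poll() → empty has no legal effect

not linearizable — minimal violating prefix: 4 events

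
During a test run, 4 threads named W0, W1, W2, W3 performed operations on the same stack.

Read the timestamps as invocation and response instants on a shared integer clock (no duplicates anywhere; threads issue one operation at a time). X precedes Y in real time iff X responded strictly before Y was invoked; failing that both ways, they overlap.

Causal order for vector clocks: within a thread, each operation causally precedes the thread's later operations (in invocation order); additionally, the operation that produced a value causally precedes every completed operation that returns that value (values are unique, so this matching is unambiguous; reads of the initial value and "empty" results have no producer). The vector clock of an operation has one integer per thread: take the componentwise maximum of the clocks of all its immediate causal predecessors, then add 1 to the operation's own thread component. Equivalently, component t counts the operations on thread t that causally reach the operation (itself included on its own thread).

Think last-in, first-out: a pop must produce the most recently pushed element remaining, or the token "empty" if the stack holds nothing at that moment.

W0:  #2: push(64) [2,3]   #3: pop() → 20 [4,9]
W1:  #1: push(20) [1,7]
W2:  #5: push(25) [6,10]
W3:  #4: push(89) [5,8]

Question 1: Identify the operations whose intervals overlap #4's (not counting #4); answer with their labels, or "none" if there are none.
Answer: #1, #3, #5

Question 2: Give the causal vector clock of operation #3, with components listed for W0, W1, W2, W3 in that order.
Answer: (2, 1, 0, 0)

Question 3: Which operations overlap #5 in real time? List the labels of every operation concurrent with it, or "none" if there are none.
Answer: #1, #3, #4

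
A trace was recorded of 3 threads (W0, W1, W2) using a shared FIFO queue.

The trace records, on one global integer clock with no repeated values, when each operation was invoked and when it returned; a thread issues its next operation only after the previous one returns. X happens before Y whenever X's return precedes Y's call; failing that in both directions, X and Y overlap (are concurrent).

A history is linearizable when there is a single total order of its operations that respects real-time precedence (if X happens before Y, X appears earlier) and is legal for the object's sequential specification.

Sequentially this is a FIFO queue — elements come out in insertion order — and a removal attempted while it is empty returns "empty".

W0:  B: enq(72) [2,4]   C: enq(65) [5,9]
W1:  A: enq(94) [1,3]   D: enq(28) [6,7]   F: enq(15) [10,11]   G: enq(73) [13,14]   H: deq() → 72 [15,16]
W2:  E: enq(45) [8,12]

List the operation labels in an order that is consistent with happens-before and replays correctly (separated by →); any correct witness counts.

step 1: B enq(72) — queue <72>
step 2: A enq(94) — queue <72,94>
step 3: C enq(65) — queue <72,94,65>
step 4: D enq(28) — queue <72,94,65,28>
step 5: E enq(45) — queue <72,94,65,28,45>
step 6: F enq(15) — queue <72,94,65,28,45,15>
step 7: G enq(73) — queue <72,94,65,28,45,15,73>
step 8: H deq() → 72 — queue <94,65,28,45,15,73>

B → A → C → D → E → F → G → H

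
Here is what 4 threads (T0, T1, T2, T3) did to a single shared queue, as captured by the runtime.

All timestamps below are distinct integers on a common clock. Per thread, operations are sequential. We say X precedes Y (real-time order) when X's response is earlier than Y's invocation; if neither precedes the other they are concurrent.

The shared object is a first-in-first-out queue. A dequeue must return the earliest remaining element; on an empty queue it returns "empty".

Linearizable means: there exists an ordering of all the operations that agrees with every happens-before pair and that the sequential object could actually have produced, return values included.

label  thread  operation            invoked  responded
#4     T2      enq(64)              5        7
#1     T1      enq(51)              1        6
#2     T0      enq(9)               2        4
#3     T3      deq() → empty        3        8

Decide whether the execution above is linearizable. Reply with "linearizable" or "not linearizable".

linearizable

witness order: #3, #1, #2, #4
1. #3 deq() → empty, leaving queue <>
2. #1 enq(51), leaving queue <51>
3. #2 enq(9), leaving queue <51,9>
4. #4 enq(64), leaving queue <51,9,64>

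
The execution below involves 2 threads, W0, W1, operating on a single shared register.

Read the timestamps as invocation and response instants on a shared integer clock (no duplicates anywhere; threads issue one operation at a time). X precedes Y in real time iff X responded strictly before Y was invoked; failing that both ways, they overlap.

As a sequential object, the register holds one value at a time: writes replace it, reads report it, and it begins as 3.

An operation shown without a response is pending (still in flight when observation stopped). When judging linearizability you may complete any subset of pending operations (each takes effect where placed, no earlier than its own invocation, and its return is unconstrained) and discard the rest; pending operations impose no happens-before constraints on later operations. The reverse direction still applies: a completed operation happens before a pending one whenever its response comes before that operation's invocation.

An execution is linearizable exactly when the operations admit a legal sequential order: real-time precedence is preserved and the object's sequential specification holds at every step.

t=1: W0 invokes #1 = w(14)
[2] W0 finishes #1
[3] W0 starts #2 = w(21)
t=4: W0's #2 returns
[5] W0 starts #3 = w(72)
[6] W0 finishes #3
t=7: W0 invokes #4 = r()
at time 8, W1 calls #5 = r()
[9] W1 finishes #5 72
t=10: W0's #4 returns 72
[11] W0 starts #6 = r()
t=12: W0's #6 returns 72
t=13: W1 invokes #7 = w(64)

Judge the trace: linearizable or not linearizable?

one valid linearization: #1, #2, #3, #4, #5, #6
after step 1 (#1 w(14)): value 14
after step 2 (#2 w(21)): value 21
after step 3 (#3 w(72)): value 72
after step 4 (#4 r() → 72): value 72
after step 5 (#5 r() → 72): value 72
after step 6 (#6 r() → 72): value 72

linearizable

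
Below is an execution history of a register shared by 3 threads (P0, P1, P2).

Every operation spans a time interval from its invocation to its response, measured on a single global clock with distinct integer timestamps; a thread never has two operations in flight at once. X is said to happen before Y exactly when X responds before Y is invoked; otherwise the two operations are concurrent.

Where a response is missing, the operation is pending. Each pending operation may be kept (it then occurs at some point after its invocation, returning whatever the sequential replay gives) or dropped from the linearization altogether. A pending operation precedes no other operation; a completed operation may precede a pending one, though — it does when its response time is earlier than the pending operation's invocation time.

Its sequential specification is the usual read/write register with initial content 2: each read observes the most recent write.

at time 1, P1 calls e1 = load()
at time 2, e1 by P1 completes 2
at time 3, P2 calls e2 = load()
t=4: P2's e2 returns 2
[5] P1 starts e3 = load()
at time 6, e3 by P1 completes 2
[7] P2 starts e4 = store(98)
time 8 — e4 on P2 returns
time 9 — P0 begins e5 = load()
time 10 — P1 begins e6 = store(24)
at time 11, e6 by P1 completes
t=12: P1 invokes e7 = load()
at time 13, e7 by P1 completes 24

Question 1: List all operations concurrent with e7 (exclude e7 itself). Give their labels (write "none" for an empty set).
e7 runs from 12 to 13; window-overlapping ops are concurrent
e1 [1,2]: before
e2 [3,4]: before
e3 [5,6]: before
e4 [7,8]: before
e5 [9,…): concurrent
e6 [10,11]: before

e5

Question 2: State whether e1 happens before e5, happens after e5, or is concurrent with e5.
e1 spans [1,2], e5 spans [9,…)
resp(e1)=2 < inv(e5)=9

before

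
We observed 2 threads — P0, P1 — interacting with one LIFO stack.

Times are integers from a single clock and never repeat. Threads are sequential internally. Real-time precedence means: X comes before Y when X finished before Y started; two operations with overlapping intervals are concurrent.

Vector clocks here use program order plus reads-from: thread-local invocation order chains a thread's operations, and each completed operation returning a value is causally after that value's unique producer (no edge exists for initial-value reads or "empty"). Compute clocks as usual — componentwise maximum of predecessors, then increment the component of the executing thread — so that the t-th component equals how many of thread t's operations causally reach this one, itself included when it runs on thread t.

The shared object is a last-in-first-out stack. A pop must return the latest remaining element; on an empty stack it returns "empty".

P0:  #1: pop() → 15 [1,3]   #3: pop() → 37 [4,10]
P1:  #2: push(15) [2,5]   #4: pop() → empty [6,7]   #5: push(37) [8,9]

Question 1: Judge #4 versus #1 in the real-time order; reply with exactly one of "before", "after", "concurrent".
Answer: after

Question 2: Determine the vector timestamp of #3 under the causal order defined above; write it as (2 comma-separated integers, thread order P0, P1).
Answer: (2, 3)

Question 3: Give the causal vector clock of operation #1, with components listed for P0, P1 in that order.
Answer: (1, 1)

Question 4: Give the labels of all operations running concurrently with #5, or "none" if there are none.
Answer: #3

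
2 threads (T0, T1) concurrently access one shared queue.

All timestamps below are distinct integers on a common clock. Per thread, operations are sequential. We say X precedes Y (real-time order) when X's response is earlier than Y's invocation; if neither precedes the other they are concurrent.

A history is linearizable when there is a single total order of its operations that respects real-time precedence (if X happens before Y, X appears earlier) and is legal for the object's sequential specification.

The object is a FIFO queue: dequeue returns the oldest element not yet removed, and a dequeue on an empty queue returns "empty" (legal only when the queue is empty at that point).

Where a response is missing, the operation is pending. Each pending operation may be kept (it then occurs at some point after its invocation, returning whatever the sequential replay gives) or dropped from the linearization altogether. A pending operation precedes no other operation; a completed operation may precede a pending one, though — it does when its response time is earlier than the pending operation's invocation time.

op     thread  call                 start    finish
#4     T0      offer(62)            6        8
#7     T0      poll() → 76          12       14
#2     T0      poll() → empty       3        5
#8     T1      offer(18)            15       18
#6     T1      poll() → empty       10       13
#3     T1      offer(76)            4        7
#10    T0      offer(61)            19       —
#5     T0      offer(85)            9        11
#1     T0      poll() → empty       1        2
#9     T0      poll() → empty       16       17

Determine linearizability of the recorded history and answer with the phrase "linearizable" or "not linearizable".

not linearizable

prefix check: 1..12 passes, 1..13 fails once #6's time-13 response joins
all 6 real-time-respecting orders fail — 6 completed queue operations, no legal replay
including or dropping the 1 pending operation (#7) in any combination fails
for example #1, #2, #3, #4, #5, #6 (pending dropped) fails at step 6: #6 poll() → empty is not legal there
for example #1, #2, #3, #4, #6, #5 (pending dropped) fails at step 5: #6 poll() → empty is not legal there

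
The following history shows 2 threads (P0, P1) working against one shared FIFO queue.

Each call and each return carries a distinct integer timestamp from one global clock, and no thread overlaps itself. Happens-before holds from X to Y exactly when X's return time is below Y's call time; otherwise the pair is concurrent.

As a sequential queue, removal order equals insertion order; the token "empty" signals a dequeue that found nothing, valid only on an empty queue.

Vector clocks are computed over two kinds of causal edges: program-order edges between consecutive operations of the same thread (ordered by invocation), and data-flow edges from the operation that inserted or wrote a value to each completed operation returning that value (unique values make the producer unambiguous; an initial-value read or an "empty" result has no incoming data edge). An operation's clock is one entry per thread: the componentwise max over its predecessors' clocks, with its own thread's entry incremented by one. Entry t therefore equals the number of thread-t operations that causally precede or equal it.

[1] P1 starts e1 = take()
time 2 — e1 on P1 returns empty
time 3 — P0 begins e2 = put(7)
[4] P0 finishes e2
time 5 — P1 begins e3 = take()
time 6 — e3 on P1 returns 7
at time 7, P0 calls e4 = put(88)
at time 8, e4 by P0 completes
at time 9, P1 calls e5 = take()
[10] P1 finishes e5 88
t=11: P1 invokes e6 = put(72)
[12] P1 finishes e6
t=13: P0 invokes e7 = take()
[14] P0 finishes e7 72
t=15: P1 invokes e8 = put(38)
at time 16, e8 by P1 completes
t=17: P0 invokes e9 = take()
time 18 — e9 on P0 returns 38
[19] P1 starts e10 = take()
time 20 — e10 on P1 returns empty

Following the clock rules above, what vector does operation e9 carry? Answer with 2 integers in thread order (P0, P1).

VC(e1, invoked at 1): no causal predecessors; +1 on P1 → (0, 1)
VC(e2, invoked at 3): no causal predecessors; +1 on P0 → (1, 0)
e4 (invocation 7): componentwise max over VC(e2)=(1, 0), +1 at P0, giving (2, 0)
e3 (invocation 5): componentwise max over VC(e1)=(0, 1), VC(e2)=(1, 0), +1 at P1, giving (1, 2)
e5 (invocation 9): componentwise max over VC(e3)=(1, 2), VC(e4)=(2, 0), +1 at P1, giving (2, 3)
e6 (invocation 11): componentwise max over VC(e5)=(2, 3), +1 at P1, giving (2, 4)
e8 (invocation 15): componentwise max over VC(e6)=(2, 4), +1 at P1, giving (2, 5)
e7 (invocation 13): componentwise max over VC(e4)=(2, 0), VC(e6)=(2, 4), +1 at P0, giving (3, 4)
e10 (invocation 19): componentwise max over VC(e8)=(2, 5), +1 at P1, giving (2, 6)
e9 (invocation 17): componentwise max over VC(e7)=(3, 4), VC(e8)=(2, 5), +1 at P0, giving (4, 5)
target: VC(e9) = (4, 5)

(4, 5)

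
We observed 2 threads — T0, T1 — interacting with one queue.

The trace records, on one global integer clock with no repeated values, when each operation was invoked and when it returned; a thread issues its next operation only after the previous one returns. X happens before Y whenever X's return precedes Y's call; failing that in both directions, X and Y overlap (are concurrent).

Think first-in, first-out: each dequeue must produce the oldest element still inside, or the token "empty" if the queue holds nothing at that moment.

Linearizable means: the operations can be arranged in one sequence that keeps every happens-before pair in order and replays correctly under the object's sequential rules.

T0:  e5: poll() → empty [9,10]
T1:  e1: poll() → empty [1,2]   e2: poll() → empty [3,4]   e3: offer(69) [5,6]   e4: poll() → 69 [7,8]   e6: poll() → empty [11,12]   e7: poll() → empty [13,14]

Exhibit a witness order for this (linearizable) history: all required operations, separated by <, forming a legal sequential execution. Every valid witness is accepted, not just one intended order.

e1 < e2 < e3 < e4 < e5 < e6 < e7

1. e1 poll() → empty, leaving queue <>
2. e2 poll() → empty, leaving queue <>
3. e3 offer(69), leaving queue <69>
4. e4 poll() → 69, leaving queue <>
5. e5 poll() → empty, leaving queue <>
6. e6 poll() → empty, leaving queue <>
7. e7 poll() → empty, leaving queue <>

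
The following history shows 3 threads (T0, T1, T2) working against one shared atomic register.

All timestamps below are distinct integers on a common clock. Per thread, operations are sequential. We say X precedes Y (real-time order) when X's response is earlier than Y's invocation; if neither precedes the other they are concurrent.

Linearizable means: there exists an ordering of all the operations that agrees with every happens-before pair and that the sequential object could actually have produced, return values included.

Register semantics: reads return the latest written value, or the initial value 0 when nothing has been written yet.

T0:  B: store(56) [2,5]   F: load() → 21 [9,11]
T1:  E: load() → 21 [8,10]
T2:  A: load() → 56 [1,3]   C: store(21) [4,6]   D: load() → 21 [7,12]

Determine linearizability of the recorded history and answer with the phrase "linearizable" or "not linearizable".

a witness: B, A, C, D, E, F
step 1: B store(56) — value 56
step 2: A load() → 56 — value 56
step 3: C store(21) — value 21
step 4: D load() → 21 — value 21
step 5: E load() → 21 — value 21
step 6: F load() → 21 — value 21

linearizable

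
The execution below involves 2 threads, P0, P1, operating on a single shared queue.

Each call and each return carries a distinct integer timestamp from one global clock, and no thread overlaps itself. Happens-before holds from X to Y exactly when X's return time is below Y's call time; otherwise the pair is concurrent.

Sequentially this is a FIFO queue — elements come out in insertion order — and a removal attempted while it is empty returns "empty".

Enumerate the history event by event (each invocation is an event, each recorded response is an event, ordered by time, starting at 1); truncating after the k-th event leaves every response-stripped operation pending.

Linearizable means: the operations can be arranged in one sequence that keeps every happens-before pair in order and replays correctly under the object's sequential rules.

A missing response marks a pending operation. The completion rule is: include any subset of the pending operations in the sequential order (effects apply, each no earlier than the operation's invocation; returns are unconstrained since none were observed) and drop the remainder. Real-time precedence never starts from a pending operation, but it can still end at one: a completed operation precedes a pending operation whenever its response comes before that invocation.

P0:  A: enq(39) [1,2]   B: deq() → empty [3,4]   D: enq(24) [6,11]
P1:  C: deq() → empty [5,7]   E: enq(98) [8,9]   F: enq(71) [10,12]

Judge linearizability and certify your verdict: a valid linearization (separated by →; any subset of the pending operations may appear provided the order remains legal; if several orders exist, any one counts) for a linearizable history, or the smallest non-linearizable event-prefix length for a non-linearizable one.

through event 3 a valid linearization exists; event 4 (B responding at time 4) ends that
the completed operations (2 total) allow one real-time order; the queue replay rejects it
take A, B: step 2 already fails, because B deq() → empty cannot occur there

not linearizable — minimal violating prefix: 4 events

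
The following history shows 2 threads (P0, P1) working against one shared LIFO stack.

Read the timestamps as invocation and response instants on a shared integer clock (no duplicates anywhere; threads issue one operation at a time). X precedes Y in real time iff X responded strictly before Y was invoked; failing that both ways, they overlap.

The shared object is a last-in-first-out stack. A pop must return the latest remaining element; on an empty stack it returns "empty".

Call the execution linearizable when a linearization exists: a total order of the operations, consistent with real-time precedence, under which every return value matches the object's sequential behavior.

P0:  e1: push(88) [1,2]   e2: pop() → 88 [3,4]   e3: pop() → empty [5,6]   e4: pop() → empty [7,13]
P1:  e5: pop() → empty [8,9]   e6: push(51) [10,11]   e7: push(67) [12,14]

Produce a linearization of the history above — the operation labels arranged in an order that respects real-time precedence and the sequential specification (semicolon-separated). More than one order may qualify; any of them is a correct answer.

step 1: e1 push(88) — stack <88>
step 2: e2 pop() → 88 — stack <>
step 3: e3 pop() → empty — stack <>
step 4: e4 pop() → empty — stack <>
step 5: e5 pop() → empty — stack <>
step 6: e6 push(51) — stack <51>
step 7: e7 push(67) — stack <51,67>

e1; e2; e3; e4; e5; e6; e7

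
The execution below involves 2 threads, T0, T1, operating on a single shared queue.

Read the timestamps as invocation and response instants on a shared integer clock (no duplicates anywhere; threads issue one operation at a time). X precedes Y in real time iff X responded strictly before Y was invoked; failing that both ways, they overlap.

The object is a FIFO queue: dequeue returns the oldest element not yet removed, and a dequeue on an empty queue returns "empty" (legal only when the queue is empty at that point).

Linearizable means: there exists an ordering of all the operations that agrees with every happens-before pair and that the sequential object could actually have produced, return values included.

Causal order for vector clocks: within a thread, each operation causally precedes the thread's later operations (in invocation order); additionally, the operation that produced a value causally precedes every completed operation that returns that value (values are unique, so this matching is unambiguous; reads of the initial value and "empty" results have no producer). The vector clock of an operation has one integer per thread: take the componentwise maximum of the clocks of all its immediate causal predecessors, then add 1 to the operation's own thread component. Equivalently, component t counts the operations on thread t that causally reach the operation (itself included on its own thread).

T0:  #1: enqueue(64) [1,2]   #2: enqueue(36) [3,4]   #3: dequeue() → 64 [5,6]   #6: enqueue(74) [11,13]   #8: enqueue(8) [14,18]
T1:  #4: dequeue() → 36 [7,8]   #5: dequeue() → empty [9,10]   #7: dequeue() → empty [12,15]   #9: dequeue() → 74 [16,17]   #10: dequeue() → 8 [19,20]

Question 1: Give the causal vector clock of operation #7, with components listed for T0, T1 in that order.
#1 (invocation 1): nothing precedes it; T0's component alone gives (1, 0)
from VC(#1)=(1, 0), #2 (invoked 3) maxes components and bumps T0 → (2, 0)
from VC(#2)=(2, 0), #4 (invoked 7) maxes components and bumps T1 → (2, 1)
from VC(#1)=(1, 0), VC(#2)=(2, 0), #3 (invoked 5) maxes components and bumps T0 → (3, 0)
from VC(#4)=(2, 1), #5 (invoked 9) maxes components and bumps T1 → (2, 2)
from VC(#3)=(3, 0), #6 (invoked 11) maxes components and bumps T0 → (4, 0)
from VC(#5)=(2, 2), #7 (invoked 12) maxes components and bumps T1 → (2, 3)
from VC(#6)=(4, 0), #8 (invoked 14) maxes components and bumps T0 → (5, 0)
from VC(#6)=(4, 0), VC(#7)=(2, 3), #9 (invoked 16) maxes components and bumps T1 → (4, 4)
from VC(#8)=(5, 0), VC(#9)=(4, 4), #10 (invoked 19) maxes components and bumps T1 → (5, 5)
target: VC(#7) = (2, 3)

(2, 3)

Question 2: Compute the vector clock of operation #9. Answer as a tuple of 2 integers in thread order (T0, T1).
#1, invoked 1, has no incoming edges; only T0's bump applies → (1, 0)
invoked at 3, #2 merges VC(#1)=(1, 0) and bumps T0's slot → (2, 0)
invoked at 7, #4 merges VC(#2)=(2, 0) and bumps T1's slot → (2, 1)
invoked at 5, #3 merges VC(#1)=(1, 0), VC(#2)=(2, 0) and bumps T0's slot → (3, 0)
invoked at 9, #5 merges VC(#4)=(2, 1) and bumps T1's slot → (2, 2)
invoked at 11, #6 merges VC(#3)=(3, 0) and bumps T0's slot → (4, 0)
invoked at 12, #7 merges VC(#5)=(2, 2) and bumps T1's slot → (2, 3)
invoked at 14, #8 merges VC(#6)=(4, 0) and bumps T0's slot → (5, 0)
invoked at 16, #9 merges VC(#6)=(4, 0), VC(#7)=(2, 3) and bumps T1's slot → (4, 4)
invoked at 19, #10 merges VC(#8)=(5, 0), VC(#9)=(4, 4) and bumps T1's slot → (5, 5)
target: VC(#9) = (4, 4)

(4, 4)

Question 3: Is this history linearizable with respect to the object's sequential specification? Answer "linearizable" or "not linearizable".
a witness: #1, #2, #3, #4, #5, #7, #6, #8, #9, #10
1. #1 enqueue(64), leaving queue <64>
2. #2 enqueue(36), leaving queue <64,36>
3. #3 dequeue() → 64, leaving queue <36>
4. #4 dequeue() → 36, leaving queue <>
5. #5 dequeue() → empty, leaving queue <>
6. #7 dequeue() → empty, leaving queue <>
7. #6 enqueue(74), leaving queue <74>
8. #8 enqueue(8), leaving queue <74,8>
9. #9 dequeue() → 74, leaving queue <8>
10. #10 dequeue() → 8, leaving queue <>

linearizable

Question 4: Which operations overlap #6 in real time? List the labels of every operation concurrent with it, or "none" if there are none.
concurrent with #6 ([11,13]): every op whose interval crosses 11..13
#1 [1,2]: before
#2 [3,4]: before
#3 [5,6]: before
#4 [7,8]: before
#5 [9,10]: before
#7 [12,15]: concurrent
#8 [14,18]: after
#9 [16,17]: after
#10 [19,20]: after

#7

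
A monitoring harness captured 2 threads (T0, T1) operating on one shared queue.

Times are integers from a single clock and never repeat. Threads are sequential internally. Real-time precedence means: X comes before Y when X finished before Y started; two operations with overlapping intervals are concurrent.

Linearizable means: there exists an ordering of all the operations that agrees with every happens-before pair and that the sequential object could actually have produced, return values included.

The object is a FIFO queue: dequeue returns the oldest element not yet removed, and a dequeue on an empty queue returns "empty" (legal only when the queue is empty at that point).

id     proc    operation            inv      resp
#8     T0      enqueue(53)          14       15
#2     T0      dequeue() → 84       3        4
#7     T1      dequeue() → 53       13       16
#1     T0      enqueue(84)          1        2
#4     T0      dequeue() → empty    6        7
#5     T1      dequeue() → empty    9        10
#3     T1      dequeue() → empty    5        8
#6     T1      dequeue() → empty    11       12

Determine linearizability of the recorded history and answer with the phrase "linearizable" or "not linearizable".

linearizable

a witness: #1, #2, #3, #4, #5, #6, #8, #7
after step 1 (#1 enqueue(84)): queue <84>
after step 2 (#2 dequeue() → 84): queue <>
after step 3 (#3 dequeue() → empty): queue <>
after step 4 (#4 dequeue() → empty): queue <>
after step 5 (#5 dequeue() → empty): queue <>
after step 6 (#6 dequeue() → empty): queue <>
after step 7 (#8 enqueue(53)): queue <53>
after step 8 (#7 dequeue() → 53): queue <>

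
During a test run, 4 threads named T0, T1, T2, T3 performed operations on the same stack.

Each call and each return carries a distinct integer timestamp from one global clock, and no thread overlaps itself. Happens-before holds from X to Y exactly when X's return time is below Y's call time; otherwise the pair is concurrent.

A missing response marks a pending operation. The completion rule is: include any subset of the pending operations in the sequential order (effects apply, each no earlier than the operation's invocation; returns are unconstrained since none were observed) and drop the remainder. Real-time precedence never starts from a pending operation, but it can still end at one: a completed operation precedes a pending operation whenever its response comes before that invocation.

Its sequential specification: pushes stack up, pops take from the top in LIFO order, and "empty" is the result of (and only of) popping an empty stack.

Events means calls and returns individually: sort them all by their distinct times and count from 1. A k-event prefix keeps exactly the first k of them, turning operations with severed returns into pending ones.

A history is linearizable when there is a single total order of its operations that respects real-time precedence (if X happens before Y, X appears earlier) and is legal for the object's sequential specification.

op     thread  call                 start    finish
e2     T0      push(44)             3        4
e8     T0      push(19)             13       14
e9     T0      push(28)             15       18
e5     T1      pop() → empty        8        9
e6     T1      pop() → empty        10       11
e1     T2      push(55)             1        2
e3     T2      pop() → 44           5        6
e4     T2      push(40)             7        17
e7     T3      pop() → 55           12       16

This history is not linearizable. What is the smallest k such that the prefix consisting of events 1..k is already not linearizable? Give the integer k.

9

a valid linearization of events 1..8 exists, for instance e1, e2, e3:
1. e1 push(55), leaving stack <55>
2. e2 push(44), leaving stack <55,44>
3. e3 pop() → 44, leaving stack <55>
adding event 9 (e5 responds at 9) leaves no legal real-time order
no escape via the 1 pending operation (e4): every completion choice fails
sample order e1, e2, e3, e5 (pending dropped) stalls at step 4 — e5 pop() → empty has no legal effect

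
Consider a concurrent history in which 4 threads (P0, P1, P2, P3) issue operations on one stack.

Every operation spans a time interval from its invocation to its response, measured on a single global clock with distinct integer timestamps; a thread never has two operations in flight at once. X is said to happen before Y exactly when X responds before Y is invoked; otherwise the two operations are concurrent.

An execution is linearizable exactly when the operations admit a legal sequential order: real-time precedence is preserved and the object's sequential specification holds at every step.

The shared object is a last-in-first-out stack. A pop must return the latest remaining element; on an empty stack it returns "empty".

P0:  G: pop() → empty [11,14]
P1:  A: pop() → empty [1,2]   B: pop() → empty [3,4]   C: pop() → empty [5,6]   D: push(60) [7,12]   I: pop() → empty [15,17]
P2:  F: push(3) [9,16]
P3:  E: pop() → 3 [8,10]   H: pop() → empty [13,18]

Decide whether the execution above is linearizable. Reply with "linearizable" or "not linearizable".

not linearizable

the violation lands at event 18, H's response at time 18: events 1..17 linearize, events 1..18 do not
all 48 real-time-respecting orders fail — 9 completed stack operations, no legal replay
sample order A, B, C, D, E, F, G, H, I stalls at step 5 — E pop() → 3 has no legal effect
sample order A, B, C, D, E, F, G, I, H stalls at step 5 — E pop() → 3 has no legal effect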